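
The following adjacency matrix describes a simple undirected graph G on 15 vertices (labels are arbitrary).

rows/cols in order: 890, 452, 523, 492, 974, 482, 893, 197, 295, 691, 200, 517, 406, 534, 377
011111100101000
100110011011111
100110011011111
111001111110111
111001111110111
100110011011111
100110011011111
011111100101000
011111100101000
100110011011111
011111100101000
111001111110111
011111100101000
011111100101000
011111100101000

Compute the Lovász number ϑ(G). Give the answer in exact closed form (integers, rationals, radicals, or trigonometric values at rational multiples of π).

7

deg(691) = 10; N(691) = {890, 492, 974, 197, 295, 200, 517, 406, 534, 377}.
N(482) = {890, 492, 974, 197, 295, 200, 517, 406, 534, 377}, |N(482)| = 10.
N(377) = {452, 523, 492, 974, 482, 893, 691, 517}, |N(377)| = 8.
Vertex 492 has 12 neighbors: 890, 452, 523, 482, 893, 197, 295, 691, 200, 406, 534, 377.
G = K_{7,5,3}: α = 7 = χ(Ḡ), so ϑ = 7.
ϑ(G) ≈ 7.00000000.
7 ≤ 7 ≤ 7: collapsed.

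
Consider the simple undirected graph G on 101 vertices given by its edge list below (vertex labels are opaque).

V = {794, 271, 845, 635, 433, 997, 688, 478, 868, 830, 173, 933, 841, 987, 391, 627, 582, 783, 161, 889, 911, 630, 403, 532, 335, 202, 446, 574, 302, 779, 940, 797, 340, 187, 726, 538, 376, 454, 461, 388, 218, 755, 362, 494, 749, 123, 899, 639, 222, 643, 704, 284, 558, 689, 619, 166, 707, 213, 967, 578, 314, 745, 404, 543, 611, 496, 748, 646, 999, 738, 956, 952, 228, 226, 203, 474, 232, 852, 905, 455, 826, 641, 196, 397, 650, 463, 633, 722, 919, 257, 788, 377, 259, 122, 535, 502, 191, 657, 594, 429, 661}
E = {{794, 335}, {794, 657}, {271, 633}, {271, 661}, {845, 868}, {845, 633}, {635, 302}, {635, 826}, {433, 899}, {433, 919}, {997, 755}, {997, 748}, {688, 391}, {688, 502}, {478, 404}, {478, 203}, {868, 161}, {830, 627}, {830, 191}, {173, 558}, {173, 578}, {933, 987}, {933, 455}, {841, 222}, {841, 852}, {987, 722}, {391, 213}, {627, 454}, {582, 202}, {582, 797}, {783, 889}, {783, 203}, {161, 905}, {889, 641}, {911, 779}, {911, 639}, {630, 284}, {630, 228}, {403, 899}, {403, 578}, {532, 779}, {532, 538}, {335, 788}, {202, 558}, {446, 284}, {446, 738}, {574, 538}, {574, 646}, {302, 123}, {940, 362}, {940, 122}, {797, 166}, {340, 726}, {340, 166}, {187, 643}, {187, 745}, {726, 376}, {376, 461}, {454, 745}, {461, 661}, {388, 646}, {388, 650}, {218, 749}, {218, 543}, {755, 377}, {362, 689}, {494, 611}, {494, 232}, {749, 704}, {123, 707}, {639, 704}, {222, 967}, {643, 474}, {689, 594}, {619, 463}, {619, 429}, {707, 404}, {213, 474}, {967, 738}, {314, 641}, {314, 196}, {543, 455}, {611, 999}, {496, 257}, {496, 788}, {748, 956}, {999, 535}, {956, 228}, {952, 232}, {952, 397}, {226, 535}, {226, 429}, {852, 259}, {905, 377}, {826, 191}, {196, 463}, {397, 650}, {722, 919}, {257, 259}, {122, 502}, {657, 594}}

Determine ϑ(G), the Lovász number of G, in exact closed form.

N(397) = {952, 650}, |N(397)| = 2.
deg(967) = 2; N(967) = {222, 738}.
N(755) = {997, 377}, |N(755)| = 2.
N(213) = {391, 474}, |N(213)| = 2.
2-regular, N=101; connected 2-regular on 101 ⇒ C_{101}.
The 51 distinct eigenvalues: [2.0, 1.996131, 1.98454, 1.96527, 1.938398, 1.904026, 1.862288, 1.813345, 1.757387, 1.694629, 1.625316, 1.549714, 1.468117, 1.38084, 1.288221, 1.190618, 1.088408, 0.981988, 0.871769, 0.758177, 0.641652, 0.522644, 0.401614, 0.279031, 0.155368, 0.031104, -0.093281, -0.217304, -0.340487, -0.462353, -0.582429, -0.700253, -0.815367, -0.927327, -1.035699, -1.140065, -1.240019, -1.335176, -1.425168, -1.509646, -1.588283, -1.660776, -1.726843, -1.78623, -1.838706, -1.884069, -1.922142, -1.952779, -1.975861, -1.991299, -1.999033].
−101·(-2*cos(pi/101)) / ((2)−(-2*cos(pi/101))) = 101*cos(pi/101)/(cos(pi/101) + 1) = ϑ(G).
= 50.48778317… (decimal).
Lovász sandwich 50 ≤ 101*cos(pi/101)/(cos(pi/101) + 1) ≤ 51: both strict.

101*cos(pi/101)/(cos(pi/101) + 1)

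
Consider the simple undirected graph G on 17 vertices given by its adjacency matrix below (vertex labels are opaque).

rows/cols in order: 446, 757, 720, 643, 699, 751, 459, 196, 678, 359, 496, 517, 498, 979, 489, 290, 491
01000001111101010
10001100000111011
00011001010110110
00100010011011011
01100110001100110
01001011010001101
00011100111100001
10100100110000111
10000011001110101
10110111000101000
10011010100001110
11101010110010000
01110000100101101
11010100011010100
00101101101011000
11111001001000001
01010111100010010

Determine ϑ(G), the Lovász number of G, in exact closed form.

sqrt(17)

Vertex 517 has 8 neighbors: 446, 757, 720, 699, 459, 678, 359, 498.
Vertex 751 has 8 neighbors: 757, 699, 459, 196, 359, 979, 489, 491.
deg(359) = 8; N(359) = {446, 720, 643, 751, 459, 196, 517, 979}.
deg(720) = 8; N(720) = {643, 699, 196, 359, 517, 498, 489, 290}.
G on 17 vertices is 8-regular; SR(17,8,3,4) — a Paley graph.
spec(A) ≈ [8.0, 1.56155, -2.56155] (distinct, 5 d.p.).
−17·(-sqrt(17)/2 - 1/2) / ((8)−(-sqrt(17)/2 - 1/2)) = sqrt(17) = ϑ(G).
≈ 4.12311 (to 5 d.p.).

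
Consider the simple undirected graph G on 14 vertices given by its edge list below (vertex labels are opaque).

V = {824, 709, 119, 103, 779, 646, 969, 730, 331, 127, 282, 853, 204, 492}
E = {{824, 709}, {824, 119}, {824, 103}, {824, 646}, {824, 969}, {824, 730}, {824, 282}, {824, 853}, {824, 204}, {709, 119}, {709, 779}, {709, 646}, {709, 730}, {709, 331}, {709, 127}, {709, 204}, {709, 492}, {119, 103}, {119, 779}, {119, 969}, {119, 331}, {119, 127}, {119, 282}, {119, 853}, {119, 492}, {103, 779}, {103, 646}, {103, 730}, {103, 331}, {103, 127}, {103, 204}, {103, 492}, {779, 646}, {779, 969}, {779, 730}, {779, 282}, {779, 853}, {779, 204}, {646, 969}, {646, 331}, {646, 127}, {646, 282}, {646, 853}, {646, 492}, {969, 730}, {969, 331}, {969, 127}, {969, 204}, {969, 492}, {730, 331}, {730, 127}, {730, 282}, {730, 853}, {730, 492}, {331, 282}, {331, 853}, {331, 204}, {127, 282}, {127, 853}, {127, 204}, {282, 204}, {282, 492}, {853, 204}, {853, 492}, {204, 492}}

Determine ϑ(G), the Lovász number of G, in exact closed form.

5

deg(204) = 10; N(204) = {824, 709, 103, 779, 969, 331, 127, 282, 853, 492}.
Vertex 779 has 9 neighbors: 709, 119, 103, 646, 969, 730, 282, 853, 204.
deg(127) = 9; N(127) = {709, 119, 103, 646, 969, 730, 282, 853, 204}.
deg(103) = 9; N(103) = {824, 119, 779, 646, 730, 331, 127, 204, 492}.
Complete 3-partite, parts [5, 5, 4]: perfect, ϑ = α = 5.
ϑ(G) ≈ 5.00000000.
Sandwich: α(G)=5 ≤ ϑ(G)=5 ≤ χ(Ḡ)=5 (collapsed).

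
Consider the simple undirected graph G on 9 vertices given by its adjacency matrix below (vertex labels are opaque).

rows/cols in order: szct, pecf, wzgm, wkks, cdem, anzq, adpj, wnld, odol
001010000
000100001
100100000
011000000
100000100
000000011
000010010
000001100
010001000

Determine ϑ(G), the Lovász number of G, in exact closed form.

Vertex adpj has 2 neighbors: cdem, wnld.
Vertex odol has 2 neighbors: pecf, anzq.
deg(wnld) = 2; N(wnld) = {anzq, adpj}.
Vertex cdem has 2 neighbors: szct, adpj.
9-vertex 2-regular graph: this is C_{9}, the 9-cycle.
A has 5 distinct eigenvalues ≈ [2.0, 1.5321, 0.3473, -1.0, -1.8794].
−9·(-2*cos(pi/9)) / ((2)−(-2*cos(pi/9))) = 9*cos(pi/9)/(cos(pi/9) + 1) = ϑ(G).
ϑ(G) ≈ 4.3600896.
4 ≤ 9*cos(pi/9)/(cos(pi/9) + 1) ≤ 5: both strict.

9*cos(pi/9)/(cos(pi/9) + 1)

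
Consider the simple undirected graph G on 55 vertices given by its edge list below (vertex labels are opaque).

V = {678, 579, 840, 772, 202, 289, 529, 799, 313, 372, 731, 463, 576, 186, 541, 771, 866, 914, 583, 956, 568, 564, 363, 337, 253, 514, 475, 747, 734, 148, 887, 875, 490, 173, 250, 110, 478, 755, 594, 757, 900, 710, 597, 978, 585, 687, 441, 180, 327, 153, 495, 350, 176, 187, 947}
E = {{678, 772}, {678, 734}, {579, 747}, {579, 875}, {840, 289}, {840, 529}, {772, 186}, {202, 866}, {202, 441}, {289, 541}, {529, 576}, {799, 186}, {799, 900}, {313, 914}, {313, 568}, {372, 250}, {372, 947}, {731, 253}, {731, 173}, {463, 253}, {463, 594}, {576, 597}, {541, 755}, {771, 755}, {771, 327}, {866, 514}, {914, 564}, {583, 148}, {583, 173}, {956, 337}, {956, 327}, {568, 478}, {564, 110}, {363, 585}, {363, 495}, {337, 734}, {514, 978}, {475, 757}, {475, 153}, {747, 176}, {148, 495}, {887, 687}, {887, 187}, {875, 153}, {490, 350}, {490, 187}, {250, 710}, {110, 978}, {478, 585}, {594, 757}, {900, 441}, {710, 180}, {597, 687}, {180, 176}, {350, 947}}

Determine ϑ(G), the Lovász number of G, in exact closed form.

deg(978) = 2; N(978) = {514, 110}.
N(585) = {363, 478}, |N(585)| = 2.
deg(755) = 2; N(755) = {541, 771}.
Vertex 441 has 2 neighbors: 202, 900.
2-regular, N=55; a single 55-cycle (edge-transitive).
A has 28 distinct eigenvalues ≈ [2.0, 1.987, 1.948, 1.884, 1.795, 1.683, 1.548, 1.394, 1.221, 1.033, 0.831, 0.618, 0.397, 0.171, -0.057, -0.285, -0.508, -0.726, -0.933, -1.129, -1.31, -1.473, -1.618, -1.741, -1.842, -1.919, -1.971, -1.997].
Lovász: ϑ = −55(-2*cos(pi/55))/(2+-(-1)*2*cos(pi/55)) = 55*cos(pi/55)/(cos(pi/55) + 1).
= 27.477556878… (decimal).
α=27, χ(Ḡ)=28; ϑ=55*cos(pi/55)/(cos(pi/55) + 1) lies between (both strict).

55*cos(pi/55)/(cos(pi/55) + 1)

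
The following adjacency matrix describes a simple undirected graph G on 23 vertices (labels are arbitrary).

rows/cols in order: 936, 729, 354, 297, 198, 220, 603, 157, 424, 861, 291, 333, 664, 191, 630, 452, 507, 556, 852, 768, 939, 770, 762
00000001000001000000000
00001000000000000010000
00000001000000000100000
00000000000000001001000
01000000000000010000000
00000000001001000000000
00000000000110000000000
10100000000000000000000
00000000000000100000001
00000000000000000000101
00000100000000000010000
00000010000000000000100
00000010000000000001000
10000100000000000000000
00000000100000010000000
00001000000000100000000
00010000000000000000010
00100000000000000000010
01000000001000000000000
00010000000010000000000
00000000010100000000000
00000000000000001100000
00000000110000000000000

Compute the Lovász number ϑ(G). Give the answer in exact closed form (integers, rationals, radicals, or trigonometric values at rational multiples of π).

23*cos(pi/23)/(cos(pi/23) + 1)

Vertex 768 has 2 neighbors: 297, 664.
N(664) = {603, 768}, |N(664)| = 2.
deg(333) = 2; N(333) = {603, 939}.
N(852) = {729, 291}, |N(852)| = 2.
2-regular, N=23; a single 23-cycle (edge-transitive).
The 12 distinct eigenvalues: [2.0, 1.925835, 1.708839, 1.365106, 0.92013, 0.406912, -0.136485, -0.669759, -1.153361, -1.551423, -1.834423, -1.981372].
Lovász: ϑ = −23(-2*cos(pi/23))/(2+-(-1)*2*cos(pi/23)) = 23*cos(pi/23)/(cos(pi/23) + 1).
ϑ(G) ≈ 11.44619.
Check 11 ≤ 23*cos(pi/23)/(cos(pi/23) + 1) ≤ 12: both strict.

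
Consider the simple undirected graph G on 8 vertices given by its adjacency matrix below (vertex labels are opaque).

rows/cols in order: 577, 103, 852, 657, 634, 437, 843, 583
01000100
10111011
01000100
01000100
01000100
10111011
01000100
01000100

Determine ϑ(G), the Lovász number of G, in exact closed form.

6

N(852) = {103, 437}, |N(852)| = 2.
Vertex 843 has 2 neighbors: 103, 437.
N(583) = {103, 437}, |N(583)| = 2.
deg(437) = 6; N(437) = {577, 852, 657, 634, 843, 583}.
G = K_{6,2}: α = 6 = χ(Ḡ), so ϑ = 6.
≈ 6.0000000 (to 7 d.p.).
6 ≤ 6 ≤ 6: collapsed.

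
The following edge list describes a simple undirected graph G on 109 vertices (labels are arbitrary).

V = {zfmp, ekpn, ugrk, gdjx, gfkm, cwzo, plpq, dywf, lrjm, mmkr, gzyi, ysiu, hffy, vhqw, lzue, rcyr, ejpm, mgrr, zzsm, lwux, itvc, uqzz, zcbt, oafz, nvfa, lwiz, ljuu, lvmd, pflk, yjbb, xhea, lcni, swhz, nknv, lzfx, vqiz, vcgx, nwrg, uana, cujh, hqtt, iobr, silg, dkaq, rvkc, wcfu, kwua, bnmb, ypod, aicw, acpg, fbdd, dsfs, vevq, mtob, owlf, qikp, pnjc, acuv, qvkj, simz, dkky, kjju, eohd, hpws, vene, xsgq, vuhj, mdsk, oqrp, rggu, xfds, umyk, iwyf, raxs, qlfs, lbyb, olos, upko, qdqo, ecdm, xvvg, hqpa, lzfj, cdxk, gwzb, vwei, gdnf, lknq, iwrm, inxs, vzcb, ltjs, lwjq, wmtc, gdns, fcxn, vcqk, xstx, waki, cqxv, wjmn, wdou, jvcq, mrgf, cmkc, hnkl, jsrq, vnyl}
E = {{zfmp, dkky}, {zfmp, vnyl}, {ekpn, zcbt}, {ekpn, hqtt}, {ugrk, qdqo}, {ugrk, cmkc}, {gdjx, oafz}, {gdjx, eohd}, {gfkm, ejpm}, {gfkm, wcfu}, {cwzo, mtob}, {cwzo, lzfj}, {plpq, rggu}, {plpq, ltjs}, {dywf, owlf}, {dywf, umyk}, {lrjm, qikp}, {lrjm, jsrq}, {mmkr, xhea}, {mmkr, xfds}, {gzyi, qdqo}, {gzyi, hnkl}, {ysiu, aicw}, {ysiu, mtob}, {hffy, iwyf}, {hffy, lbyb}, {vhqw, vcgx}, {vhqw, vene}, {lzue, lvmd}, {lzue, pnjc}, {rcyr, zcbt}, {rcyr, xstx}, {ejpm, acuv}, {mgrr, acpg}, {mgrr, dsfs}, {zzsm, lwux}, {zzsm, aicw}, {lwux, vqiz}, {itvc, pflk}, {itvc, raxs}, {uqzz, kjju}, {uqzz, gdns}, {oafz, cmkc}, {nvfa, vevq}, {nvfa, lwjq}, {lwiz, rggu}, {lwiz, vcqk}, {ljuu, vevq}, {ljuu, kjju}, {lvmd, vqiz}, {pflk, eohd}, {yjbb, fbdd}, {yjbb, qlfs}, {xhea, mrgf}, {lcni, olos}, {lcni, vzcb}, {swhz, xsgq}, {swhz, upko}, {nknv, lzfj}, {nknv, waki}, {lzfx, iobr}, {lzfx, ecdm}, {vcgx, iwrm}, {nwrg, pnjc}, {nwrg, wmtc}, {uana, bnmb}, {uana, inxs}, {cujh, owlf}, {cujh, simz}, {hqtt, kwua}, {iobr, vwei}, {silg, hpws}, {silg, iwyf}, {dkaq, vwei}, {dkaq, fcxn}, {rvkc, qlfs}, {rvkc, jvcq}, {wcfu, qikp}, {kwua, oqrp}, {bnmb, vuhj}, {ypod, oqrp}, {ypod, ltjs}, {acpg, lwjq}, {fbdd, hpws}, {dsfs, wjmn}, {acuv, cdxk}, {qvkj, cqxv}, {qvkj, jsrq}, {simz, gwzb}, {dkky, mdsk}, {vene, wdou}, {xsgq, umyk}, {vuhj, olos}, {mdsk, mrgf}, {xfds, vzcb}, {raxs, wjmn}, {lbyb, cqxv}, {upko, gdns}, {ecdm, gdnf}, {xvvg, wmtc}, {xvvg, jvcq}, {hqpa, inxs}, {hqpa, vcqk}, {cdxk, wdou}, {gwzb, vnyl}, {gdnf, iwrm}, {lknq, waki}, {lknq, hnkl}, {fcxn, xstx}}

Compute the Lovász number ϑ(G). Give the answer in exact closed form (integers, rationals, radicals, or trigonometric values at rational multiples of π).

109*cos(pi/109)/(cos(pi/109) + 1)

Vertex vqiz has 2 neighbors: lwux, lvmd.
deg(uqzz) = 2; N(uqzz) = {kjju, gdns}.
N(acuv) = {ejpm, cdxk}, |N(acuv)| = 2.
N(mtob) = {cwzo, ysiu}, |N(mtob)| = 2.
2-regular, N=109; the odd cycle C_{109}.
Distinct eigenvalues (to 4 d.p.): [2.0, 1.9967, 1.9867, 1.9702, 1.9471, 1.9175, 1.8816, 1.8394, 1.7911, 1.7368, 1.6768, 1.6112, 1.5403, 1.4642, 1.3833, 1.2978, 1.208, 1.1141, 1.0166, 0.9157, 0.8117, 0.7051, 0.5961, 0.4851, 0.3725, 0.2587, 0.144, 0.0288, -0.0864, -0.2014, -0.3157, -0.429, -0.5408, -0.6508, -0.7587, -0.8641, -0.9665, -1.0658, -1.1615, -1.2534, -1.3411, -1.4244, -1.5029, -1.5764, -1.6447, -1.7075, -1.7647, -1.816, -1.8612, -1.9003, -1.9331, -1.9594, -1.9793, -1.9925, -1.9992].
λ_max=2, λ_min=-2*cos(pi/109); ϑ = −109·λ_min/(λ_max−λ_min) = 109*cos(pi/109)/(cos(pi/109) + 1).
≈ 54.488680 (to 6 d.p.).
Lovász sandwich 54 ≤ 109*cos(pi/109)/(cos(pi/109) + 1) ≤ 55: both strict.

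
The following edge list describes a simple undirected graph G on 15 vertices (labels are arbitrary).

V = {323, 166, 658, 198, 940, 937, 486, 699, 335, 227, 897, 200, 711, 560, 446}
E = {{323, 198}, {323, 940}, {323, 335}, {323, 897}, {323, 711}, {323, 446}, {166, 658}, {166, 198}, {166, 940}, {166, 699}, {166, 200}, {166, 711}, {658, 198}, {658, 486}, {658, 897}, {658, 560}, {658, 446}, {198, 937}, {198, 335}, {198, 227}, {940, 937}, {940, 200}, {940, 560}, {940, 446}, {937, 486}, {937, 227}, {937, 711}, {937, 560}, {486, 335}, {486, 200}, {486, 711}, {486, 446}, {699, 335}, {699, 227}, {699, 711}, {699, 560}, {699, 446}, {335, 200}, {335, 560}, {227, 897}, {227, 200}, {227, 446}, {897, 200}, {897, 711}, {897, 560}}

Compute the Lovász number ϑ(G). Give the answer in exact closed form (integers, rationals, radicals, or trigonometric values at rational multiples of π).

deg(446) = 6; N(446) = {323, 658, 940, 486, 699, 227}.
Vertex 937 has 6 neighbors: 198, 940, 486, 227, 711, 560.
Vertex 897 has 6 neighbors: 323, 658, 227, 200, 711, 560.
Vertex 940 has 6 neighbors: 323, 166, 937, 200, 560, 446.
deg(v) = 6 for all v (|V|=15); Kneser K(6,2) on C(6,2)=15 vertices.
spec(A) ≈ [6.0, 1.0, -3.0] (distinct, 3 d.p.).
Lovász (edge-transitive): ϑ = −15·(-3)/((6)−(-3)) = 5.
≈ 5.0000000 (to 7 d.p.).

5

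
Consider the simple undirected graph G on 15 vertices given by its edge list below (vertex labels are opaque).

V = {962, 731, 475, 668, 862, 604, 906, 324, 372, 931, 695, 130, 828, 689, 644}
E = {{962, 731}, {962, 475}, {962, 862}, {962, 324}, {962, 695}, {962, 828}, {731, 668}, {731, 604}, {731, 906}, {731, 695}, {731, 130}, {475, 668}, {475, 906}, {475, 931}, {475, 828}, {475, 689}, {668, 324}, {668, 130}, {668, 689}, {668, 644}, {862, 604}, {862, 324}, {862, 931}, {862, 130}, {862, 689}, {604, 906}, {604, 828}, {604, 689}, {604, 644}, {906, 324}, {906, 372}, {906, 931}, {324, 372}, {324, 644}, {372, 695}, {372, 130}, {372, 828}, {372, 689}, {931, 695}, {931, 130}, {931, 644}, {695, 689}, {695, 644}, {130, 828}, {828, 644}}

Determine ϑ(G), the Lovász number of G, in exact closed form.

5

Vertex 931 has 6 neighbors: 475, 862, 906, 695, 130, 644.
N(475) = {962, 668, 906, 931, 828, 689}, |N(475)| = 6.
N(689) = {475, 668, 862, 604, 372, 695}, |N(689)| = 6.
Vertex 604 has 6 neighbors: 731, 862, 906, 828, 689, 644.
G on 15 vertices is 6-regular; Kneser-type, 2-subsets of [6].
The 3 distinct eigenvalues: [6.0, 1.0, -3.0].
Lovász (edge-transitive): ϑ = −15·(-3)/((6)−(-3)) = 5.
≈ 5.000000000 (to 9 d.p.).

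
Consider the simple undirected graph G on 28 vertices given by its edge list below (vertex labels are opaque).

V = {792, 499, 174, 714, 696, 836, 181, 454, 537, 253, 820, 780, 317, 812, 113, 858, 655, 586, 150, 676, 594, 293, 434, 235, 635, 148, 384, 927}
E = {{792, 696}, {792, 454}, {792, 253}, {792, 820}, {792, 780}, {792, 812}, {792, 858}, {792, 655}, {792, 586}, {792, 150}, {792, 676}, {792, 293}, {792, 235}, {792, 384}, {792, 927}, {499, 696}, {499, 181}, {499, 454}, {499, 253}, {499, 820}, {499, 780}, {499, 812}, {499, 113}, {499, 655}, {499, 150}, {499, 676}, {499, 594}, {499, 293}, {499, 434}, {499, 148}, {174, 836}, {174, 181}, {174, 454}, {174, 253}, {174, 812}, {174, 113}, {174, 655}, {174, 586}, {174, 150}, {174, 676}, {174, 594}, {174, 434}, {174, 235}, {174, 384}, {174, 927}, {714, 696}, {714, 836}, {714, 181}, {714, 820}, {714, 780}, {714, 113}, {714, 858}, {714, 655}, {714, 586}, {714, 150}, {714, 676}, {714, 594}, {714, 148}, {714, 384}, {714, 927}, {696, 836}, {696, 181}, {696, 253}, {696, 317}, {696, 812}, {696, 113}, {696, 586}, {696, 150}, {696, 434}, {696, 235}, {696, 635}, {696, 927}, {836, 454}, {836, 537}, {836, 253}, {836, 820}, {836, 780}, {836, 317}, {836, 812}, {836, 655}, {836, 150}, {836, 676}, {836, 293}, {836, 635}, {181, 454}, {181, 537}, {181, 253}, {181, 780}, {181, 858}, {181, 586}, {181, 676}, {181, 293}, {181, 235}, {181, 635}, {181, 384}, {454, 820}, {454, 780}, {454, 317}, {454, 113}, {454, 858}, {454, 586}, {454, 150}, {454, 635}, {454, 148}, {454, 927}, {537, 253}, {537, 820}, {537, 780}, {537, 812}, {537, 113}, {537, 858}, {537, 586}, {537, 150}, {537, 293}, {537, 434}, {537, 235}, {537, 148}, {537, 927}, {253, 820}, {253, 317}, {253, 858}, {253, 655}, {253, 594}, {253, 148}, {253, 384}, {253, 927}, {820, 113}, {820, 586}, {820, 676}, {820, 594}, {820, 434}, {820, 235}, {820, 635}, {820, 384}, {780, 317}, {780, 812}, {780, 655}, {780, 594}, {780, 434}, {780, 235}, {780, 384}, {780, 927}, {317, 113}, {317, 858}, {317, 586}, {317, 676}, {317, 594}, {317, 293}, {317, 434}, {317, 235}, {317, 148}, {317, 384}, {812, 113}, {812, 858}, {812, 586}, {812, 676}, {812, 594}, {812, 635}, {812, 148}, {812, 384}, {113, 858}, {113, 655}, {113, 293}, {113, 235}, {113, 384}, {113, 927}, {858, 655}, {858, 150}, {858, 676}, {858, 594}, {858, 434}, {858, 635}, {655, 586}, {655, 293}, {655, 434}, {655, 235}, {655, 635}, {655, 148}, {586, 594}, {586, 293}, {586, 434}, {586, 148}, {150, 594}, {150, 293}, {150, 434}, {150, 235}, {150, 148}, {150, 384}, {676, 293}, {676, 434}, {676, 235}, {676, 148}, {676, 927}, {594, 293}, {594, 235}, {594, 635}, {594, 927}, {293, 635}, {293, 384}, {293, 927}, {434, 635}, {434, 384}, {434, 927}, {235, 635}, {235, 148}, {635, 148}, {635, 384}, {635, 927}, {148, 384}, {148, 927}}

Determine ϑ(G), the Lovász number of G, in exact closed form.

7

deg(780) = 15; N(780) = {792, 499, 714, 836, 181, 454, 537, 317, 812, 655, 594, 434, 235, 384, 927}.
Vertex 836 has 15 neighbors: 174, 714, 696, 454, 537, 253, 820, 780, 317, 812, 655, 150, 676, 293, 635.
deg(820) = 15; N(820) = {792, 499, 714, 836, 454, 537, 253, 113, 586, 676, 594, 434, 235, 635, 384}.
Vertex 927 has 15 neighbors: 792, 174, 714, 696, 454, 537, 253, 780, 113, 676, 594, 293, 434, 635, 148.
28-vertex 15-regular graph: this is K(8,2), the Kneser graph.
spec(A) ≈ [15.0, 1.0, -5.0] (distinct, 5 d.p.).
−28·(-5) / ((15)−(-5)) = 7 = ϑ(G).
= 7.000000000… (decimal).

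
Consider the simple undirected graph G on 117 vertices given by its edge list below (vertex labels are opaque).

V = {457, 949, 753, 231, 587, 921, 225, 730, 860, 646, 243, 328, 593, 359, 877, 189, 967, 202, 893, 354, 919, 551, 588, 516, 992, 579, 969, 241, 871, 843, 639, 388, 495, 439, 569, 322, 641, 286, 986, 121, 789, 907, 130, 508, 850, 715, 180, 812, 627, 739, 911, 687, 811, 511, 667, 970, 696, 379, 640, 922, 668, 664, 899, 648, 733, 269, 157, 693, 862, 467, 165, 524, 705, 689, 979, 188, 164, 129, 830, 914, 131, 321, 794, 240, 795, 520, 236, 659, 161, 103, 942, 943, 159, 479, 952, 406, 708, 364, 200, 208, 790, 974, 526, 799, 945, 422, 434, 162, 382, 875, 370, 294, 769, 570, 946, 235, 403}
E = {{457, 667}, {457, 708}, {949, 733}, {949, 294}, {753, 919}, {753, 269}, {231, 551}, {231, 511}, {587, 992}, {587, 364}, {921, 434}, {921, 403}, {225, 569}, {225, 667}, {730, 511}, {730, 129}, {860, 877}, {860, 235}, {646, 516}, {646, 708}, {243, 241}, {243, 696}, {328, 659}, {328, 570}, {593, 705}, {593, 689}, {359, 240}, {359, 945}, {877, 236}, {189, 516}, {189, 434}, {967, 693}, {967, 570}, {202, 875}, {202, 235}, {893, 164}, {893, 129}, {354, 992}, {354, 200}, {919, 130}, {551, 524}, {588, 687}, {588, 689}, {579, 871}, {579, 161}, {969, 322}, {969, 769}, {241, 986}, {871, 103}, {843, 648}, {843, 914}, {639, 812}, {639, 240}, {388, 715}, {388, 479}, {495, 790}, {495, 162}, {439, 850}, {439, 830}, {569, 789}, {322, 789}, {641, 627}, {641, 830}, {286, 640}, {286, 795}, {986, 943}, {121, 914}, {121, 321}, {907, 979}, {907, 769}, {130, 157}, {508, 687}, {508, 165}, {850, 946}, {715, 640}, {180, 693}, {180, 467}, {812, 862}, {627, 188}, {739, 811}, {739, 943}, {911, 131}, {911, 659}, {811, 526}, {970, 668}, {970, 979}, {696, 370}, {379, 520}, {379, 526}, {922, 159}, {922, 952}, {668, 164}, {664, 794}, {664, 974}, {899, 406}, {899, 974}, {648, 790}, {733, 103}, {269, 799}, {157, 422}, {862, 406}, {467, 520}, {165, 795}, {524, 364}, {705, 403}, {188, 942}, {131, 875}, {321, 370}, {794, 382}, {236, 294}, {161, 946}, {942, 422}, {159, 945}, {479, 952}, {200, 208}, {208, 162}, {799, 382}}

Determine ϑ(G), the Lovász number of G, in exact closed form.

117*cos(pi/117)/(cos(pi/117) + 1)

Vertex 569 has 2 neighbors: 225, 789.
N(689) = {593, 588}, |N(689)| = 2.
deg(949) = 2; N(949) = {733, 294}.
N(121) = {914, 321}, |N(121)| = 2.
117-vertex 2-regular graph: a single 117-cycle (edge-transitive).
Distinct eigenvalues (to 6 d.p.): [2.0, 1.997117, 1.988475, 1.974101, 1.954034, 1.928333, 1.897073, 1.860343, 1.818249, 1.770912, 1.71847, 1.661072, 1.598886, 1.532089, 1.460875, 1.385449, 1.306028, 1.222842, 1.136129, 1.046142, 0.953137, 0.857385, 0.759161, 0.658748, 0.556435, 0.452518, 0.347296, 0.241073, 0.134155, 0.02685, -0.080532, -0.187682, -0.294291, -0.400051, -0.504658, -0.60781, -0.70921, -0.808564, -0.905588, -1.0, -1.091529, -1.179911, -1.264891, -1.346224, -1.423675, -1.497021, -1.566052, -1.630567, -1.69038, -1.74532, -1.795227, -1.839959, -1.879385, -1.913393, -1.941884, -1.964775, -1.982002, -1.993515, -1.999279].
λ_max=2, λ_min=-2*cos(pi/117); ϑ = −117·λ_min/(λ_max−λ_min) = 117*cos(pi/117)/(cos(pi/117) + 1).
= 58.48945428… (decimal).
58 ≤ 117*cos(pi/117)/(cos(pi/117) + 1) ≤ 59: both strict.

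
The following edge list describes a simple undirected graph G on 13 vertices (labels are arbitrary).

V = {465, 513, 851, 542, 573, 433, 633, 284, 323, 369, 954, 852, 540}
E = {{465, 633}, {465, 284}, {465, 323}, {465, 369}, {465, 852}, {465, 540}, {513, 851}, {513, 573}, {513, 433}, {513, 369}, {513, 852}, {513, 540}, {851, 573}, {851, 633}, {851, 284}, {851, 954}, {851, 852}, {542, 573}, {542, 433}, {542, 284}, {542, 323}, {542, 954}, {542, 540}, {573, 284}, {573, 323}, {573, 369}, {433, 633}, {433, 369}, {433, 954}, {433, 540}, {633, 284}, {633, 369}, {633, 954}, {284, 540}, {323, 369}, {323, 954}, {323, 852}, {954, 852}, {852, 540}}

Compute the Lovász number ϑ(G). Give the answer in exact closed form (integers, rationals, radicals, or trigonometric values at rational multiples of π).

sqrt(13)

Vertex 323 has 6 neighbors: 465, 542, 573, 369, 954, 852.
deg(540) = 6; N(540) = {465, 513, 542, 433, 284, 852}.
deg(369) = 6; N(369) = {465, 513, 573, 433, 633, 323}.
Vertex 852 has 6 neighbors: 465, 513, 851, 323, 954, 540.
deg(v) = 6 for all v (|V|=13); strongly regular (13,6,2,3).
The 3 distinct eigenvalues: [6.0, 1.30278, -2.30278].
−13·(-sqrt(13)/2 - 1/2) / ((6)−(-sqrt(13)/2 - 1/2)) = sqrt(13) = ϑ(G).
Numerically 3.60555128.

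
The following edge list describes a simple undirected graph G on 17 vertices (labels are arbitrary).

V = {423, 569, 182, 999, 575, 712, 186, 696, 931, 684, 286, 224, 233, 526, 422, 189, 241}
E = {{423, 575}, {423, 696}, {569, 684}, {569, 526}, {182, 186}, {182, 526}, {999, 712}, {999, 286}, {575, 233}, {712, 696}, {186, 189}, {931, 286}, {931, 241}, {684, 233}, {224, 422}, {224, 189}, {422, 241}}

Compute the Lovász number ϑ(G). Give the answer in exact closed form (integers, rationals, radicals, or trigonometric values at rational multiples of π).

17*cos(pi/17)/(cos(pi/17) + 1)

deg(684) = 2; N(684) = {569, 233}.
N(423) = {575, 696}, |N(423)| = 2.
N(526) = {569, 182}, |N(526)| = 2.
Vertex 286 has 2 neighbors: 999, 931.
17-vertex 2-regular graph: connected 2-regular on 17 ⇒ C_{17}.
spec(A) ≈ [2.0, 1.865, 1.478, 0.891, 0.185, -0.547, -1.205, -1.7, -1.966] (distinct, 3 d.p.).
Lovász (edge-transitive): ϑ = −17·(-2*cos(pi/17))/((2)−(-2*cos(pi/17))) = 17*cos(pi/17)/(cos(pi/17) + 1).
= 8.427014… (decimal).
8 ≤ 17*cos(pi/17)/(cos(pi/17) + 1) ≤ 9: both strict.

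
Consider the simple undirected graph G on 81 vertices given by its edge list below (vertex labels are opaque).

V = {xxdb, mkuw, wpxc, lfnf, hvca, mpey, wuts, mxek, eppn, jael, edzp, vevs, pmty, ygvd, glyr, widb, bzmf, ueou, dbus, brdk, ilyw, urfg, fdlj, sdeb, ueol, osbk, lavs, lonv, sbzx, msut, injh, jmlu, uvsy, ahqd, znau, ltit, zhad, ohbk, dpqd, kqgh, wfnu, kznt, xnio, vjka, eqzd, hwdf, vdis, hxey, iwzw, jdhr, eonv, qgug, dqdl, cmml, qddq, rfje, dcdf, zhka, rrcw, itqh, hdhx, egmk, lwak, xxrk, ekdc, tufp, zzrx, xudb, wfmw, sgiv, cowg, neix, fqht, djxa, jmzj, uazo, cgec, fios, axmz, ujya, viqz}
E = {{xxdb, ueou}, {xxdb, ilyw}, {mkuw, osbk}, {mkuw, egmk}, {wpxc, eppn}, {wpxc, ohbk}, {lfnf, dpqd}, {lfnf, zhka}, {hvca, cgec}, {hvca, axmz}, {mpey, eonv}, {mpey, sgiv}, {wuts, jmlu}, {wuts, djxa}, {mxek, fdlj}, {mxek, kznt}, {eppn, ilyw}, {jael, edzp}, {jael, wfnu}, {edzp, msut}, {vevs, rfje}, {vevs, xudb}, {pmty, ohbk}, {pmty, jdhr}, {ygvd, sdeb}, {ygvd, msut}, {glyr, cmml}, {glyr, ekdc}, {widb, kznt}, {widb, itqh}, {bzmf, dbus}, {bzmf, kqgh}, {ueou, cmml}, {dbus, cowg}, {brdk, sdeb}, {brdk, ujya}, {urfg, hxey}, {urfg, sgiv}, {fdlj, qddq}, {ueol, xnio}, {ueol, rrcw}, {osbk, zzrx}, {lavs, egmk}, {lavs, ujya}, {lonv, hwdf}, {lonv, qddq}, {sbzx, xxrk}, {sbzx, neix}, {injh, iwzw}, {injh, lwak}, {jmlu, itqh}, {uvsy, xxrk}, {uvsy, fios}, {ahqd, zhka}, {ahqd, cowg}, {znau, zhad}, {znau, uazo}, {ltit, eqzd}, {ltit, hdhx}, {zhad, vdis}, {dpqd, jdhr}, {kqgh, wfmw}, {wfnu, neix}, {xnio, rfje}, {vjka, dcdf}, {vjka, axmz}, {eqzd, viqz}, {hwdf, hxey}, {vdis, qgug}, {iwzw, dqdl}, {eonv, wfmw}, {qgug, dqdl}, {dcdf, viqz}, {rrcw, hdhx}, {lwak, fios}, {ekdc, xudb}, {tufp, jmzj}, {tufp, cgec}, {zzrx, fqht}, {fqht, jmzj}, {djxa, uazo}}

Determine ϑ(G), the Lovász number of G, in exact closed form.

deg(rrcw) = 2; N(rrcw) = {ueol, hdhx}.
deg(ueol) = 2; N(ueol) = {xnio, rrcw}.
N(lwak) = {injh, fios}, |N(lwak)| = 2.
Vertex dpqd has 2 neighbors: lfnf, jdhr.
G on 81 vertices is 2-regular; a single 81-cycle (edge-transitive).
spec(A) ≈ [2.0, 1.994, 1.976, 1.9461, 1.9045, 1.8514, 1.7873, 1.7123, 1.6271, 1.5321, 1.4279, 1.315, 1.1943, 1.0664, 0.9321, 0.7922, 0.6475, 0.4989, 0.3473, 0.1936, 0.0388, -0.1163, -0.2707, -0.4234, -0.5736, -0.7204, -0.8628, -1.0, -1.1312, -1.2556, -1.3725, -1.4811, -1.5808, -1.671, -1.7511, -1.8207, -1.8794, -1.9267, -1.9625, -1.9865, -1.9985] (distinct, 4 d.p.).
Lovász (edge-transitive): ϑ = −81·(-2*cos(pi/81))/((2)−(-2*cos(pi/81))) = 81*cos(pi/81)/(cos(pi/81) + 1).
= 40.48476531… (decimal).
Check 40 ≤ 81*cos(pi/81)/(cos(pi/81) + 1) ≤ 41: both strict.

81*cos(pi/81)/(cos(pi/81) + 1)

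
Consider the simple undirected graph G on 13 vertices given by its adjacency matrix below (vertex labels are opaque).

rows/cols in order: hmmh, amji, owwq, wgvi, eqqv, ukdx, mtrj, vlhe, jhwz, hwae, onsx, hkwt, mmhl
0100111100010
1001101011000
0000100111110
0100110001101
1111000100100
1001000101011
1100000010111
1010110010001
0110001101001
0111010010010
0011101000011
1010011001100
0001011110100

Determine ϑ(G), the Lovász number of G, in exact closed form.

sqrt(13)

deg(eqqv) = 6; N(eqqv) = {hmmh, amji, owwq, wgvi, vlhe, onsx}.
N(jhwz) = {amji, owwq, mtrj, vlhe, hwae, mmhl}, |N(jhwz)| = 6.
deg(hwae) = 6; N(hwae) = {amji, owwq, wgvi, ukdx, jhwz, hkwt}.
Vertex hmmh has 6 neighbors: amji, eqqv, ukdx, mtrj, vlhe, hkwt.
6-regular, N=13; Paley(13): SR with (k,λ,μ)=(6,2,3).
A has 3 distinct eigenvalues ≈ [6.0, 1.302776, -2.302776].
ϑ = −N·λ_min/(λ_max−λ_min) = −13·(-sqrt(13)/2 - 1/2)/(6−(-sqrt(13)/2 - 1/2)) = sqrt(13).
Numerically 3.60555128.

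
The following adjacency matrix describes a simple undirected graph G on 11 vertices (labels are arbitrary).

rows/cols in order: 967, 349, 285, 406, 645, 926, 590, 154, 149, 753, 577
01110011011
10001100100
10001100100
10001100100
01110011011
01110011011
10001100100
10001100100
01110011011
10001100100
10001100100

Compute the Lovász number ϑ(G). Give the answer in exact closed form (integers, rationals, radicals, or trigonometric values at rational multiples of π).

7

Vertex 967 has 7 neighbors: 349, 285, 406, 590, 154, 753, 577.
deg(590) = 4; N(590) = {967, 645, 926, 149}.
N(285) = {967, 645, 926, 149}, |N(285)| = 4.
Vertex 753 has 4 neighbors: 967, 645, 926, 149.
Complete multipartite on [7, 4]: sandwich collapses at ϑ=7.
≈ 7.0000000 (to 7 d.p.).
Lovász sandwich 7 ≤ 7 ≤ 7: collapsed.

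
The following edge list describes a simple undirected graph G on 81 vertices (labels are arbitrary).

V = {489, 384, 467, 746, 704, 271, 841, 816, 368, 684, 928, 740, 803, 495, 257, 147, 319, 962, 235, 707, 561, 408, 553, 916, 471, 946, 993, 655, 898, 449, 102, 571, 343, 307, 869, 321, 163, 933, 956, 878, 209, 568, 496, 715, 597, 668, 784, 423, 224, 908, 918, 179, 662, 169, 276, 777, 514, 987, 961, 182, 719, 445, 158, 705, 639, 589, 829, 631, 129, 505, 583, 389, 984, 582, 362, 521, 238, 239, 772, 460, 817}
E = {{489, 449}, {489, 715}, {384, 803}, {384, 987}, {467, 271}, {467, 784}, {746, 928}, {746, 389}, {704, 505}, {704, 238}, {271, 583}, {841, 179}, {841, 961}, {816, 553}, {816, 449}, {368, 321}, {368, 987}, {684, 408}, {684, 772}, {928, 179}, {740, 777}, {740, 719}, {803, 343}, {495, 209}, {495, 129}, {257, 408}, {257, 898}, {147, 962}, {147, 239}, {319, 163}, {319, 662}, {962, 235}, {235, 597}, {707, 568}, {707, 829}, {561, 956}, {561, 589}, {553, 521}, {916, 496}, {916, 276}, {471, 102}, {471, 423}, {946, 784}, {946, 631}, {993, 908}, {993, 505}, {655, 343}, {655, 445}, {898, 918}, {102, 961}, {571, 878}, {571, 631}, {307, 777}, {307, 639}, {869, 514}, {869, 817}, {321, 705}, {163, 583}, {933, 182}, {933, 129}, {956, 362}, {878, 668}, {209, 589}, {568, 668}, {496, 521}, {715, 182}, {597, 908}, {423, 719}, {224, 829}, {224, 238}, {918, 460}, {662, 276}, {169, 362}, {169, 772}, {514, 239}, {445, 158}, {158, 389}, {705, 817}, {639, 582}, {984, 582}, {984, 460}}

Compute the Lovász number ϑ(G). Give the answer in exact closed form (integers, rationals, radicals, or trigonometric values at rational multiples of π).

Vertex 568 has 2 neighbors: 707, 668.
deg(784) = 2; N(784) = {467, 946}.
deg(408) = 2; N(408) = {684, 257}.
deg(841) = 2; N(841) = {179, 961}.
deg(v) = 2 for all v (|V|=81); connected 2-regular on 81 ⇒ C_{81}.
A has 41 distinct eigenvalues ≈ [2.0, 1.993986, 1.97598, 1.94609, 1.904496, 1.851448, 1.787265, 1.712334, 1.627104, 1.532089, 1.427859, 1.315043, 1.194317, 1.066409, 0.932087, 0.79216, 0.647468, 0.498882, 0.347296, 0.193622, 0.038783, -0.11629, -0.270663, -0.423408, -0.573606, -0.720355, -0.862772, -1.0, -1.131214, -1.255624, -1.372483, -1.481088, -1.580785, -1.670976, -1.751116, -1.820726, -1.879385, -1.926742, -1.962511, -1.986477, -1.998496].
−81·(-2*cos(pi/81)) / ((2)−(-2*cos(pi/81))) = 81*cos(pi/81)/(cos(pi/81) + 1) = ϑ(G).
≈ 40.484765310 (to 9 d.p.).
α=40, χ(Ḡ)=41; ϑ=81*cos(pi/81)/(cos(pi/81) + 1) lies between (both strict).

81*cos(pi/81)/(cos(pi/81) + 1)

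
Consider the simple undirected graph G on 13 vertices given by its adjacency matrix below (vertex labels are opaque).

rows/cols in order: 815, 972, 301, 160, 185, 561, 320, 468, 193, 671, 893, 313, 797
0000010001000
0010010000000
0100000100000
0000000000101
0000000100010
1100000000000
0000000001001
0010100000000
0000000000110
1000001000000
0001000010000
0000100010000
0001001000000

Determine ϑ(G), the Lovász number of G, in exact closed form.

N(160) = {893, 797}, |N(160)| = 2.
N(313) = {185, 193}, |N(313)| = 2.
deg(468) = 2; N(468) = {301, 185}.
deg(193) = 2; N(193) = {893, 313}.
2-regular, N=13; connected 2-regular on 13 ⇒ C_{13}.
The 7 distinct eigenvalues: [2.0, 1.77091, 1.13613, 0.24107, -0.70921, -1.49702, -1.94188].
−13·(-2*cos(pi/13)) / ((2)−(-2*cos(pi/13))) = 13*cos(pi/13)/(cos(pi/13) + 1) = ϑ(G).
≈ 6.404168563 (to 9 d.p.).
Check 6 ≤ 13*cos(pi/13)/(cos(pi/13) + 1) ≤ 7: both strict.

13*cos(pi/13)/(cos(pi/13) + 1)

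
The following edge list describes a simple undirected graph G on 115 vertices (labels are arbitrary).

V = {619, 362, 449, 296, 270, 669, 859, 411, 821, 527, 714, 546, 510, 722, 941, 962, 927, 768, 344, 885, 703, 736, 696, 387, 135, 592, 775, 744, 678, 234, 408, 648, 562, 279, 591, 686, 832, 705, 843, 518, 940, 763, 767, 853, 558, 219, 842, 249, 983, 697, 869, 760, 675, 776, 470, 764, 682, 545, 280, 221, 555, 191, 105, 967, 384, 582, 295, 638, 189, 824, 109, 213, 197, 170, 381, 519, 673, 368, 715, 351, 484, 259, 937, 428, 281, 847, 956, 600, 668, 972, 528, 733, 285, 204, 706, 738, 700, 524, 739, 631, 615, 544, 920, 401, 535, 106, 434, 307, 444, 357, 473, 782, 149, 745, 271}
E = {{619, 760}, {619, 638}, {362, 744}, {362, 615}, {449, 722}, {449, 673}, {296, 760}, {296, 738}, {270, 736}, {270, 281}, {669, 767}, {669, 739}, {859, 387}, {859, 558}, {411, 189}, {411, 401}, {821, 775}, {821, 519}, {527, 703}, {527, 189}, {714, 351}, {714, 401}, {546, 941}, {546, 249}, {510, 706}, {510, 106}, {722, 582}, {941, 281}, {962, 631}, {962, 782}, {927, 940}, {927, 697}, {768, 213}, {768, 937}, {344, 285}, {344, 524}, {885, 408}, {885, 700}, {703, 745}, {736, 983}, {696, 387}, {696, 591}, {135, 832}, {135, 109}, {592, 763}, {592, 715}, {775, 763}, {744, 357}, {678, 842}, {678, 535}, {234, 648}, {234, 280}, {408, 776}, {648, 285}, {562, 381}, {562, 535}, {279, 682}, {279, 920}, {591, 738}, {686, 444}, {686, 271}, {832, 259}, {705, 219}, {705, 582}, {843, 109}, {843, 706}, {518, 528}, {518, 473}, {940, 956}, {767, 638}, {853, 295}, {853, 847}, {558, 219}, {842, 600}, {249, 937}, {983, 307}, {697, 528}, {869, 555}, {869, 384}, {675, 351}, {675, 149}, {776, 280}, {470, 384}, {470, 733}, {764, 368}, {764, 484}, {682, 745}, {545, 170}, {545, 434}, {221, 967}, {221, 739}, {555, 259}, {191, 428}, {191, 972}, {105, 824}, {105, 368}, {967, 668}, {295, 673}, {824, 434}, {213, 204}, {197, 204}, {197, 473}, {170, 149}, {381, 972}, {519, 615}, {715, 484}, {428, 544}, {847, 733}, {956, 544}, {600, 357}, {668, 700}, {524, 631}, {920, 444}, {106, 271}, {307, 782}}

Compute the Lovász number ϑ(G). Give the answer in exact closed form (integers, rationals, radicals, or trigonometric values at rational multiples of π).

N(760) = {619, 296}, |N(760)| = 2.
deg(401) = 2; N(401) = {411, 714}.
deg(106) = 2; N(106) = {510, 271}.
N(519) = {821, 615}, |N(519)| = 2.
deg(v) = 2 for all v (|V|=115); the odd cycle C_{115}.
Distinct eigenvalues (to 5 d.p.): [2.0, 1.99702, 1.98807, 1.97319, 1.95243, 1.92583, 1.89349, 1.8555, 1.81197, 1.76304, 1.70884, 1.64954, 1.58532, 1.51637, 1.44289, 1.36511, 1.28325, 1.19756, 1.1083, 1.01573, 0.92013, 0.82178, 0.72098, 0.61803, 0.51324, 0.40691, 0.29937, 0.19094, 0.08193, -0.02732, -0.13648, -0.24524, -0.35327, -0.46025, -0.56585, -0.66976, -0.77167, -0.87128, -0.96829, -1.06241, -1.15336, -1.24087, -1.32467, -1.40452, -1.48018, -1.55142, -1.61803, -1.67982, -1.73659, -1.78817, -1.83442, -1.8752, -1.91038, -1.93985, -1.96354, -1.98137, -1.99329, -1.99925].
−115·(-2*cos(pi/115)) / ((2)−(-2*cos(pi/115))) = 115*cos(pi/115)/(cos(pi/115) + 1) = ϑ(G).
= 57.4892708… (decimal).
α=57, χ(Ḡ)=58; ϑ=115*cos(pi/115)/(cos(pi/115) + 1) lies between (both strict).

115*cos(pi/115)/(cos(pi/115) + 1)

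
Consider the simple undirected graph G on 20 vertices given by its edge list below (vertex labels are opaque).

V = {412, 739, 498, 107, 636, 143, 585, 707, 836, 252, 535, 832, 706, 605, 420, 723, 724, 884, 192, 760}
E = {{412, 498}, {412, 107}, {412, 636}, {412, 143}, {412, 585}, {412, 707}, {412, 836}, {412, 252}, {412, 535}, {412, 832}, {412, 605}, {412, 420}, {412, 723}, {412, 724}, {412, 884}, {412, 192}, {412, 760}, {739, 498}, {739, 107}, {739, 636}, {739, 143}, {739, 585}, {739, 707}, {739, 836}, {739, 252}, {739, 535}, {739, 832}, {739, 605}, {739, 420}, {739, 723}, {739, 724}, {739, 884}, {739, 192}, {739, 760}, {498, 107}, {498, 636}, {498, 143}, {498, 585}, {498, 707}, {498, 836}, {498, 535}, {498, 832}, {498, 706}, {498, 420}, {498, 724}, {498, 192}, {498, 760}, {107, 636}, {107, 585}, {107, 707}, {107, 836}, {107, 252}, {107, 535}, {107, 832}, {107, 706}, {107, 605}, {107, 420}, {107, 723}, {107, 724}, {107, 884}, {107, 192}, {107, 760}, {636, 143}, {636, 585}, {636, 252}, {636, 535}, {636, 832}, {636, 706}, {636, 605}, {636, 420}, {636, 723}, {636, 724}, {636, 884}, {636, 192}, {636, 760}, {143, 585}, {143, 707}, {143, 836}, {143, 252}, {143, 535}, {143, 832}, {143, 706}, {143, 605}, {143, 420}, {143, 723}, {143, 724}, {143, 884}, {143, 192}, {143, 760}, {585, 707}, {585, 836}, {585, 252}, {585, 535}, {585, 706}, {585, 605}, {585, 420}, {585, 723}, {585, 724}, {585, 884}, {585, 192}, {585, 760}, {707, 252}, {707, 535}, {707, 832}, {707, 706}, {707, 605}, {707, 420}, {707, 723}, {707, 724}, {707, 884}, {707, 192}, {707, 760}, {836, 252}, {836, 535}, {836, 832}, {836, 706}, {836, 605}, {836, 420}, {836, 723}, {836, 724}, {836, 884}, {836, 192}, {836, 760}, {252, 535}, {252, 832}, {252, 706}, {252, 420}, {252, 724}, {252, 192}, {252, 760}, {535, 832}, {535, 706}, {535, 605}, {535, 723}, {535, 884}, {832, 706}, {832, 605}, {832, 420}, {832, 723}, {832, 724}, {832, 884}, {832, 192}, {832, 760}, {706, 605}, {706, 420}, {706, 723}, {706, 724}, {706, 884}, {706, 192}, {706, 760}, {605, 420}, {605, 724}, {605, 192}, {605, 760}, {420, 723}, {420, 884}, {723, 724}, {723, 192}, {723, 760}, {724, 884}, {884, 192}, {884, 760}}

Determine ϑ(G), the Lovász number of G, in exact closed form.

5

deg(706) = 17; N(706) = {498, 107, 636, 143, 585, 707, 836, 252, 535, 832, 605, 420, 723, 724, 884, 192, 760}.
N(605) = {412, 739, 107, 636, 143, 585, 707, 836, 535, 832, 706, 420, 724, 192, 760}, |N(605)| = 15.
Vertex 724 has 15 neighbors: 412, 739, 498, 107, 636, 143, 585, 707, 836, 252, 832, 706, 605, 723, 884.
N(498) = {412, 739, 107, 636, 143, 585, 707, 836, 535, 832, 706, 420, 724, 192, 760}, |N(498)| = 15.
6 parts of sizes [5, 5, 3, 3, 2, 2]; α(G) = 5 = ϑ (perfect).
Numerically 5.00000000.
Lovász sandwich 5 ≤ 5 ≤ 5: collapsed.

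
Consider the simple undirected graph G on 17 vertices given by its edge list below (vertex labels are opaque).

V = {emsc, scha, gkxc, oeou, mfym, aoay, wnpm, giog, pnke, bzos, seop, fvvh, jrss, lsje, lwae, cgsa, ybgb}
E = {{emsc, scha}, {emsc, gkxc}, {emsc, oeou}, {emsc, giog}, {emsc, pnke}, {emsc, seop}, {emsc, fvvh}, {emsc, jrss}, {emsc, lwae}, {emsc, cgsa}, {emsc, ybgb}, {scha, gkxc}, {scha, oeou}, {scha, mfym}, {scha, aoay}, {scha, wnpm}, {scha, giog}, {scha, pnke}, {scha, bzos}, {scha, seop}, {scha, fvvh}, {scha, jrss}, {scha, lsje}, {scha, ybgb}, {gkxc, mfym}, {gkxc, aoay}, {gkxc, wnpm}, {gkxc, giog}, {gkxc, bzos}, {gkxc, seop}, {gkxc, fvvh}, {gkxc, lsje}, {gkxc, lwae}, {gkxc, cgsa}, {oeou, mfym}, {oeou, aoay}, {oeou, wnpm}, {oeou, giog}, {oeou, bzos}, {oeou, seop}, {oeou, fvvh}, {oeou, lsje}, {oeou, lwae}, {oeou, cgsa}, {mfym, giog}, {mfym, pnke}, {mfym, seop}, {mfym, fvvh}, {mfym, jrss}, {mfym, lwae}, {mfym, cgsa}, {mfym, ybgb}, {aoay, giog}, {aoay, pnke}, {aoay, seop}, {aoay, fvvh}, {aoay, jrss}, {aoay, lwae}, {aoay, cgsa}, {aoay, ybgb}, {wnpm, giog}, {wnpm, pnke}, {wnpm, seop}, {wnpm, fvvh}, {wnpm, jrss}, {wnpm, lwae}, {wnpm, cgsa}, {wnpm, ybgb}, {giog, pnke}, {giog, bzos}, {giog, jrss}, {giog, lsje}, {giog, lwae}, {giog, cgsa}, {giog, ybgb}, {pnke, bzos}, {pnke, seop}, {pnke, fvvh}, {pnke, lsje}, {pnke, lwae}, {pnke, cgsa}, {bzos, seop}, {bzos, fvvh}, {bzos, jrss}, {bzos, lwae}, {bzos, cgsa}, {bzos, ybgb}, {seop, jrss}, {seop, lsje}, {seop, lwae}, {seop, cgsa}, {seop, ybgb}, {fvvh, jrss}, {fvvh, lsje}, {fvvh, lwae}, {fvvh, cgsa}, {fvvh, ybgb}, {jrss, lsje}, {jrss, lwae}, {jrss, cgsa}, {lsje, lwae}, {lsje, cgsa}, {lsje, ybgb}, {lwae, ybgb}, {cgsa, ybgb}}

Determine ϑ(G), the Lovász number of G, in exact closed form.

N(giog) = {emsc, scha, gkxc, oeou, mfym, aoay, wnpm, pnke, bzos, jrss, lsje, lwae, cgsa, ybgb}, |N(giog)| = 14.
Vertex aoay has 11 neighbors: scha, gkxc, oeou, giog, pnke, seop, fvvh, jrss, lwae, cgsa, ybgb.
N(bzos) = {scha, gkxc, oeou, giog, pnke, seop, fvvh, jrss, lwae, cgsa, ybgb}, |N(bzos)| = 11.
N(wnpm) = {scha, gkxc, oeou, giog, pnke, seop, fvvh, jrss, lwae, cgsa, ybgb}, |N(wnpm)| = 11.
Complete 4-partite, parts [6, 5, 3, 3]: perfect, ϑ = α = 6.
ϑ(G) ≈ 6.00000.
Sandwich: α(G)=6 ≤ ϑ(G)=6 ≤ χ(Ḡ)=6 (collapsed).

6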